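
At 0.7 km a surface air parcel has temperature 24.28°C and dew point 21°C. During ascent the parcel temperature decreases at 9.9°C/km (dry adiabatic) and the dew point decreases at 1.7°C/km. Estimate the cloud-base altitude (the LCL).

T and T_d converge at 9.9 − 1.7 = 8.2°C per km
Height above start = (24.28 − 21) / 8.2 = 0.4 km
LCL altitude = 700 m + 400 m = 1100 m

1.1 km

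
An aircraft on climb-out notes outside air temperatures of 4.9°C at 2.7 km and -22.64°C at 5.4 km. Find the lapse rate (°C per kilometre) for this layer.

Γ = −ΔT/Δz = (4.9 − (-22.64)) / (5400 − 2700) m
  = 27.54°C / 2.7 km = 10.2°C/km

10.2°C/km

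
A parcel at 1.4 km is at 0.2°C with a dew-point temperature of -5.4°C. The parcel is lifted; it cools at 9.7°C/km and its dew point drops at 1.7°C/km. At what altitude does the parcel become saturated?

2.1 km

T and T_d converge at 9.7 − 1.7 = 8°C per km
Height above start = (0.2 − (-5.4)) / 8 = 0.7 km
LCL altitude = 1400 m + 700 m = 2100 m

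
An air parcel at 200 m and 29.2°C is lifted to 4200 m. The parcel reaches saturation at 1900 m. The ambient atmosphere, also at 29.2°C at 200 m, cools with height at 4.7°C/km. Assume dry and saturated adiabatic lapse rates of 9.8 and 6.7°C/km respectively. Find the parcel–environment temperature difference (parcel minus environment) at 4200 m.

-13.27°C (parcel cooler than environment)

Parcel:
  From 200 m to 1900 m (dry): cools by 9.8 × 1.7 = 16.66°C, giving 12.54°C.
  From 1900 m to 4200 m (saturated): cools by 6.7 × 2.3 = 15.41°C, giving -2.87°C.
Environment:
  From 200 m to 4200 m (environment): cools by 4.7 × 4 = 18.8°C, giving 10.4°C.
T_parcel − T_env = -2.87 − 10.4 = -13.27°C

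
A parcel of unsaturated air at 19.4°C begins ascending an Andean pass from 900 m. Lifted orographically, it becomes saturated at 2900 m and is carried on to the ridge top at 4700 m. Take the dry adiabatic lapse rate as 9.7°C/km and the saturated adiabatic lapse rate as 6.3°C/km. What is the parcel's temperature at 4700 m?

900 → 2900 m (dry, 9.7°C/km): ΔT = -9.7 × 2 = -19.4°C → T = 0°C
2900 → 4700 m (saturated, 6.3°C/km): ΔT = -6.3 × 1.8 = -11.34°C → T = -11.34°C

-11.34°C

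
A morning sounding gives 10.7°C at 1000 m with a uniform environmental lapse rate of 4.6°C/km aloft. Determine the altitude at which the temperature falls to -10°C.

Height above start = (10.7 − (-10)) / 4.6 = 4.5 km
Altitude = 1000 m + 4500 m = 5500 m

5500 m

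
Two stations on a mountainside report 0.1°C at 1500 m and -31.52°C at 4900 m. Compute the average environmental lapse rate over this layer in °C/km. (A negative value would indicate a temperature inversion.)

9.3°C/km

Γ = −ΔT/Δz = (0.1 − (-31.52)) / (4900 − 1500) m
  = 31.62°C / 3.4 km = 9.3°C/km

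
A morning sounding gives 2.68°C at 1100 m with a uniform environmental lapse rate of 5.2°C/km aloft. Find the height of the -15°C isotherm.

Height above start = (2.68 − (-15)) / 5.2 = 3.4 km
Altitude = 1100 m + 3400 m = 4500 m

4500 m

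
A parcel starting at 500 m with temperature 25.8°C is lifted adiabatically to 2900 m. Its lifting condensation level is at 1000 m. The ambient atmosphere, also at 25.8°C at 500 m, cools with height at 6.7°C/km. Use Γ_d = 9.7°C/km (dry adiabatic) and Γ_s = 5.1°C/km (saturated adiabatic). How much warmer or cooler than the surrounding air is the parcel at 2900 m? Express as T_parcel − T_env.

+1.54°C (parcel warmer than environment)

Parcel:
  500–1000 m, dry: Δz = 0.5 km ⇒ ΔT = -4.85°C; T = 20.95°C
  1000–2900 m, saturated: Δz = 1.9 km ⇒ ΔT = -9.69°C; T = 11.26°C
Environment:
  500–2900 m, environment: Δz = 2.4 km ⇒ ΔT = -16.08°C; T = 9.72°C
T_parcel − T_env = 11.26 − 9.72 = +1.54°C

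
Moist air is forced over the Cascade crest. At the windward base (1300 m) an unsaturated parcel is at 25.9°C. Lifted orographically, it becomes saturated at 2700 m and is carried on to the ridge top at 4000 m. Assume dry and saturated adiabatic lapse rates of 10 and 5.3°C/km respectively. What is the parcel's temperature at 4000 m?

5.01°C

1300 → 2700 m (dry, 10°C/km): ΔT = -10 × 1.4 = -14°C → T = 11.9°C
2700 → 4000 m (saturated, 5.3°C/km): ΔT = -5.3 × 1.3 = -6.89°C → T = 5.01°C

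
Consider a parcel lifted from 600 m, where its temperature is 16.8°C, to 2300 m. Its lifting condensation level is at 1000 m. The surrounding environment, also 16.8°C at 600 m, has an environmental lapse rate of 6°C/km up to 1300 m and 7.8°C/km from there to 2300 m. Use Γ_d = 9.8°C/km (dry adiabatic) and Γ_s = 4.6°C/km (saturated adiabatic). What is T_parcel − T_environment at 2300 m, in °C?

Parcel:
  From 600 m to 1000 m (dry): cools by 9.8 × 0.4 = 3.92°C, giving 12.88°C.
  From 1000 m to 2300 m (saturated): cools by 4.6 × 1.3 = 5.98°C, giving 6.9°C.
Environment:
  From 600 m to 1300 m (environment, lower layer): cools by 6 × 0.7 = 4.2°C, giving 12.6°C.
  From 1300 m to 2300 m (environment, upper layer): cools by 7.8 × 1 = 7.8°C, giving 4.8°C.
T_parcel − T_env = 6.9 − 4.8 = +2.1°C

+2.1°C (parcel warmer than environment)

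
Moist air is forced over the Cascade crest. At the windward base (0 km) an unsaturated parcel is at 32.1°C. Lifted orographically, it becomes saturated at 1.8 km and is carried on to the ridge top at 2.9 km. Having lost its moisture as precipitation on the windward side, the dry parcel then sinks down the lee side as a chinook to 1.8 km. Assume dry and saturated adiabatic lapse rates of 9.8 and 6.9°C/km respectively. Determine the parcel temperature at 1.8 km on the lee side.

17.65°C

Dry to 1800 m: -9.8 × 1.8 km = -17.64°C, so T = 14.46°C.
Saturated to 2900 m: -6.9 × 1.1 km = -7.59°C, so T = 6.87°C.
Dry descent to 1800 m: +9.8 × 1.1 km = +10.78°C, so T = 17.65°C.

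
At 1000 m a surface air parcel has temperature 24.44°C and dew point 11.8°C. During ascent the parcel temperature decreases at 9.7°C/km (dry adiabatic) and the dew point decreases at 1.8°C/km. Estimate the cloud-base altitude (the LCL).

T and T_d converge at 9.7 − 1.8 = 7.9°C per km
Height above start = (24.44 − 11.8) / 7.9 = 1.6 km
LCL altitude = 1000 m + 1600 m = 2600 m

2600 m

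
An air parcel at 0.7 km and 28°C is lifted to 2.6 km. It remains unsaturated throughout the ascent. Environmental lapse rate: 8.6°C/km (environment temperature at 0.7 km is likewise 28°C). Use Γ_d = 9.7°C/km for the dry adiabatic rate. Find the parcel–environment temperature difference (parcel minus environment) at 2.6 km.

-2.09°C (parcel cooler than environment)

Parcel:
  Dry to 2600 m: -9.7 × 1.9 km = -18.43°C, so T = 9.57°C.
Environment:
  Environment to 2600 m: -8.6 × 1.9 km = -16.34°C, so T = 11.66°C.
T_parcel − T_env = 9.57 − 11.66 = -2.09°C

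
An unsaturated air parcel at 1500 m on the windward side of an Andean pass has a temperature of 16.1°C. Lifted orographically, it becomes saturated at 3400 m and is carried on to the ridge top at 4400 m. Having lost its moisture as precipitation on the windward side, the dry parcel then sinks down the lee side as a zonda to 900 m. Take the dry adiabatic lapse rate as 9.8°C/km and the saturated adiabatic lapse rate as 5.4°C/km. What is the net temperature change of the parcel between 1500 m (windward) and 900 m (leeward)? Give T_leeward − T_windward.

+10.28°C

1500 → 3400 m (dry, 9.8°C/km): ΔT = -9.8 × 1.9 = -18.62°C → T = -2.52°C
3400 → 4400 m (saturated, 5.4°C/km): ΔT = -5.4 × 1 = -5.4°C → T = -7.92°C
4400 → 900 m (dry descent, 9.8°C/km): ΔT = +9.8 × 3.5 = +34.3°C → T = 26.38°C
Net change vs windward start: 26.38 − 16.1 = +10.28°C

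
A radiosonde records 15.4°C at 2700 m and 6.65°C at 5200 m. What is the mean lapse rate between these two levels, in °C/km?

Γ = −ΔT/Δz = (15.4 − 6.65) / (5200 − 2700) m
  = 8.75°C / 2.5 km = 3.5°C/km

3.5°C/km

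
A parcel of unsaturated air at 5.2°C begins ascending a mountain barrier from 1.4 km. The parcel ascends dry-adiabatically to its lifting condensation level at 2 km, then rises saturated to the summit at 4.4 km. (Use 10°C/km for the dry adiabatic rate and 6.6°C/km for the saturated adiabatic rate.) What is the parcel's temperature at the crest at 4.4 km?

1400–2000 m, dry: Δz = 0.6 km ⇒ ΔT = -6°C; T = -0.8°C
2000–4400 m, saturated: Δz = 2.4 km ⇒ ΔT = -15.84°C; T = -16.64°C

-16.64°C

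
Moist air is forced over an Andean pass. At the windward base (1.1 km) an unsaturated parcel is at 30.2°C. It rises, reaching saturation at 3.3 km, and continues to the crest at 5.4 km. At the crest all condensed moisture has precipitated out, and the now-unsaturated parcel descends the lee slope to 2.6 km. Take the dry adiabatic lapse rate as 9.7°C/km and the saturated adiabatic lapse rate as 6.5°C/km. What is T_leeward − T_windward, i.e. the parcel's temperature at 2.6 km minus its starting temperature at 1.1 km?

1100 → 3300 m (dry, 9.7°C/km): ΔT = -9.7 × 2.2 = -21.34°C → T = 8.86°C
3300 → 5400 m (saturated, 6.5°C/km): ΔT = -6.5 × 2.1 = -13.65°C → T = -4.79°C
5400 → 2600 m (dry descent, 9.7°C/km): ΔT = +9.7 × 2.8 = +27.16°C → T = 22.37°C
Net change vs windward start: 22.37 − 30.2 = -7.83°C

-7.83°C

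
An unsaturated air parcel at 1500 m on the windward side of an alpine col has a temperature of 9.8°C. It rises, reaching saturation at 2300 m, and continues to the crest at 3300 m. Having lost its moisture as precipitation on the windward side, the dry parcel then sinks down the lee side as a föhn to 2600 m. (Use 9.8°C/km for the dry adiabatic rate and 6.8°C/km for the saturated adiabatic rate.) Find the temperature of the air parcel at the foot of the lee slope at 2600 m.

2.02°C

1500–2300 m, dry: Δz = 0.8 km ⇒ ΔT = -7.84°C; T = 1.96°C
2300–3300 m, saturated: Δz = 1 km ⇒ ΔT = -6.8°C; T = -4.84°C
3300–2600 m, dry descent: Δz = 0.7 km ⇒ ΔT = +6.86°C; T = 2.02°C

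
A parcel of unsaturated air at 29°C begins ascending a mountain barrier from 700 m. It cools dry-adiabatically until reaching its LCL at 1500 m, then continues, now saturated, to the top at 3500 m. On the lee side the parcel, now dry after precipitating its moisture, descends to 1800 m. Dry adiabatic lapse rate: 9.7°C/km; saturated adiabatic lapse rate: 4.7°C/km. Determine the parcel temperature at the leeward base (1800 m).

Dry to 1500 m: -9.7 × 0.8 km = -7.76°C, so T = 21.24°C.
Saturated to 3500 m: -4.7 × 2 km = -9.4°C, so T = 11.84°C.
Dry descent to 1800 m: +9.7 × 1.7 km = +16.49°C, so T = 28.33°C.

28.33°C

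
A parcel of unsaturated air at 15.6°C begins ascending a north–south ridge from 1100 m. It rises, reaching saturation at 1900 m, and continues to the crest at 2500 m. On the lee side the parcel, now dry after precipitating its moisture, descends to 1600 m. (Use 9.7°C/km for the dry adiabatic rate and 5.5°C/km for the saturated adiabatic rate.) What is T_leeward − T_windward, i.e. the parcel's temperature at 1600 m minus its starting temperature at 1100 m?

-2.33°C

From 1100 m to 1900 m (dry): cools by 9.7 × 0.8 = 7.76°C, giving 7.84°C.
From 1900 m to 2500 m (saturated): cools by 5.5 × 0.6 = 3.3°C, giving 4.54°C.
From 2500 m to 1600 m (dry descent): warms by 9.7 × 0.9 = 8.73°C, giving 13.27°C.
Net change vs windward start: 13.27 − 15.6 = -2.33°C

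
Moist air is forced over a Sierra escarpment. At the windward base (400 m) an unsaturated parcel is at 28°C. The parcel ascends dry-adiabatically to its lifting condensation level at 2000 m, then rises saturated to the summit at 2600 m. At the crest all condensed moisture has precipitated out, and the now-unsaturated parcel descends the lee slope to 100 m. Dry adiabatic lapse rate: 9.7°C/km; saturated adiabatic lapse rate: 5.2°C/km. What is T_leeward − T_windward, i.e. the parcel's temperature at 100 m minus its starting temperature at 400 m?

+5.61°C

400 → 2000 m (dry, 9.7°C/km): ΔT = -9.7 × 1.6 = -15.52°C → T = 12.48°C
2000 → 2600 m (saturated, 5.2°C/km): ΔT = -5.2 × 0.6 = -3.12°C → T = 9.36°C
2600 → 100 m (dry descent, 9.7°C/km): ΔT = +9.7 × 2.5 = +24.25°C → T = 33.61°C
Net change vs windward start: 33.61 − 28 = +5.61°C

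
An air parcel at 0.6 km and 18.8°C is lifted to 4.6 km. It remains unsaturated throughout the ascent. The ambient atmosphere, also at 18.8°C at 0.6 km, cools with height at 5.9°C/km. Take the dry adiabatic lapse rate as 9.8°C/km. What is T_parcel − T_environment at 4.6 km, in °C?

Parcel:
  From 600 m to 4600 m (dry): cools by 9.8 × 4 = 39.2°C, giving -20.4°C.
Environment:
  From 600 m to 4600 m (environment): cools by 5.9 × 4 = 23.6°C, giving -4.8°C.
T_parcel − T_env = -20.4 − (-4.8) = -15.6°C

-15.6°C (parcel cooler than environment)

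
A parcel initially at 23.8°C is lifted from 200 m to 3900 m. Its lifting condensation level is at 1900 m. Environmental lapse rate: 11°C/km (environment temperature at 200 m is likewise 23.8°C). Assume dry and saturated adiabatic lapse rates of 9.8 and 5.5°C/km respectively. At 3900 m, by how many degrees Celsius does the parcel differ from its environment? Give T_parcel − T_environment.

+13.04°C (parcel warmer than environment)

Parcel:
  Dry to 1900 m: -9.8 × 1.7 km = -16.66°C, so T = 7.14°C.
  Saturated to 3900 m: -5.5 × 2 km = -11°C, so T = -3.86°C.
Environment:
  Environment to 3900 m: -11 × 3.7 km = -40.7°C, so T = -16.9°C.
T_parcel − T_env = -3.86 − (-16.9) = +13.04°C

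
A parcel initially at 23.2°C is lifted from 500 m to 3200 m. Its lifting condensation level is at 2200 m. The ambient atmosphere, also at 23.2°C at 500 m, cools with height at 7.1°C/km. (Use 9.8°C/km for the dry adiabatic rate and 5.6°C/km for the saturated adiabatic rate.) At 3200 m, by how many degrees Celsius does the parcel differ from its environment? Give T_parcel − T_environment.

-3.09°C (parcel cooler than environment)

Parcel:
  From 500 m to 2200 m (dry): cools by 9.8 × 1.7 = 16.66°C, giving 6.54°C.
  From 2200 m to 3200 m (saturated): cools by 5.6 × 1 = 5.6°C, giving 0.94°C.
Environment:
  From 500 m to 3200 m (environment): cools by 7.1 × 2.7 = 19.17°C, giving 4.03°C.
T_parcel − T_env = 0.94 − 4.03 = -3.09°C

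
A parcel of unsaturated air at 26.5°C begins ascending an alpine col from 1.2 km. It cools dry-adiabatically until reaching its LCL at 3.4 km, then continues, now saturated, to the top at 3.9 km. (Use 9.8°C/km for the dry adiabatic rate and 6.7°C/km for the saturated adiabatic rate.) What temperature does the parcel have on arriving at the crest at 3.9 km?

From 1200 m to 3400 m (dry): cools by 9.8 × 2.2 = 21.56°C, giving 4.94°C.
From 3400 m to 3900 m (saturated): cools by 6.7 × 0.5 = 3.35°C, giving 1.59°C.

1.59°C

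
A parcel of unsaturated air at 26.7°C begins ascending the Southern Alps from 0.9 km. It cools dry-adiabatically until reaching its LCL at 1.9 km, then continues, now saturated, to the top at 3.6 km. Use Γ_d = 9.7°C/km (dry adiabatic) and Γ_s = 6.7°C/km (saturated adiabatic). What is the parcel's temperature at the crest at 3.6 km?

5.61°C

900–1900 m, dry: Δz = 1 km ⇒ ΔT = -9.7°C; T = 17°C
1900–3600 m, saturated: Δz = 1.7 km ⇒ ΔT = -11.39°C; T = 5.61°C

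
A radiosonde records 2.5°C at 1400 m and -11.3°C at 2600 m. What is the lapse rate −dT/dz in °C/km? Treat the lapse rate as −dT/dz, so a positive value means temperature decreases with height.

Γ = −ΔT/Δz = (2.5 − (-11.3)) / (2600 − 1400) m
  = 13.8°C / 1.2 km = 11.5°C/km

11.5°C/km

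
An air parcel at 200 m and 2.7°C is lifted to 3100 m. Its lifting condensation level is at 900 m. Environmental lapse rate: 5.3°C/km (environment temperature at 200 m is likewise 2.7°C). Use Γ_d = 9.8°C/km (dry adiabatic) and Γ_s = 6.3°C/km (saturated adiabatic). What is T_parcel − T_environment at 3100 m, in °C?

Parcel:
  From 200 m to 900 m (dry): cools by 9.8 × 0.7 = 6.86°C, giving -4.16°C.
  From 900 m to 3100 m (saturated): cools by 6.3 × 2.2 = 13.86°C, giving -18.02°C.
Environment:
  From 200 m to 3100 m (environment): cools by 5.3 × 2.9 = 15.37°C, giving -12.67°C.
T_parcel − T_env = -18.02 − (-12.67) = -5.35°C

-5.35°C (parcel cooler than environment)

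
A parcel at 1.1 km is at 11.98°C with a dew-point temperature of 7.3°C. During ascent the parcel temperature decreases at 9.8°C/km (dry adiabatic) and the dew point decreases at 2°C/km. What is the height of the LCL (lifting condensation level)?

T and T_d converge at 9.8 − 2 = 7.8°C per km
Height above start = (11.98 − 7.3) / 7.8 = 0.6 km
LCL altitude = 1100 m + 600 m = 1700 m

1.7 km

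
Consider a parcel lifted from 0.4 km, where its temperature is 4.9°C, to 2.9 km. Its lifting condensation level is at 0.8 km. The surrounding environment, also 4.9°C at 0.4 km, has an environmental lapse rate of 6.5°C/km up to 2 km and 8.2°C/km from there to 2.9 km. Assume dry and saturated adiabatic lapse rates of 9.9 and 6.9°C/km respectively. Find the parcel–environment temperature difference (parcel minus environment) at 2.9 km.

Parcel:
  From 400 m to 800 m (dry): cools by 9.9 × 0.4 = 3.96°C, giving 0.94°C.
  From 800 m to 2900 m (saturated): cools by 6.9 × 2.1 = 14.49°C, giving -13.55°C.
Environment:
  From 400 m to 2000 m (environment, lower layer): cools by 6.5 × 1.6 = 10.4°C, giving -5.5°C.
  From 2000 m to 2900 m (environment, upper layer): cools by 8.2 × 0.9 = 7.38°C, giving -12.88°C.
T_parcel − T_env = -13.55 − (-12.88) = -0.67°C

-0.67°C (parcel cooler than environment)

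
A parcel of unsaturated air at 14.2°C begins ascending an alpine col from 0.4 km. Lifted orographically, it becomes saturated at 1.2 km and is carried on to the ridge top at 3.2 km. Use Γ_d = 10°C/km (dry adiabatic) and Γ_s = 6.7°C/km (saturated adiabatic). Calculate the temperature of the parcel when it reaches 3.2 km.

400 → 1200 m (dry, 10°C/km): ΔT = -10 × 0.8 = -8°C → T = 6.2°C
1200 → 3200 m (saturated, 6.7°C/km): ΔT = -6.7 × 2 = -13.4°C → T = -7.2°C

-7.2°C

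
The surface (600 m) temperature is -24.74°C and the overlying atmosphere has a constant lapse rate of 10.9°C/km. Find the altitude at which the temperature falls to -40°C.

Height above start = (-24.74 − (-40)) / 10.9 = 1.4 km
Altitude = 600 m + 1400 m = 2000 m

2000 m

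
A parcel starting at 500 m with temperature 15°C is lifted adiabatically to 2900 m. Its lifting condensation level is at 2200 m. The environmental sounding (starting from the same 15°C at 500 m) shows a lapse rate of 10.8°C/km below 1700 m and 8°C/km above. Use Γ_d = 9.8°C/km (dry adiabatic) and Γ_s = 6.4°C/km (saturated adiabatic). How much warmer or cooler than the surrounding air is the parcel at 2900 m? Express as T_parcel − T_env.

+1.42°C (parcel warmer than environment)

Parcel:
  500 → 2200 m (dry, 9.8°C/km): ΔT = -9.8 × 1.7 = -16.66°C → T = -1.66°C
  2200 → 2900 m (saturated, 6.4°C/km): ΔT = -6.4 × 0.7 = -4.48°C → T = -6.14°C
Environment:
  500 → 1700 m (environment, lower layer, 10.8°C/km): ΔT = -10.8 × 1.2 = -12.96°C → T = 2.04°C
  1700 → 2900 m (environment, upper layer, 8°C/km): ΔT = -8 × 1.2 = -9.6°C → T = -7.56°C
T_parcel − T_env = -6.14 − (-7.56) = +1.42°C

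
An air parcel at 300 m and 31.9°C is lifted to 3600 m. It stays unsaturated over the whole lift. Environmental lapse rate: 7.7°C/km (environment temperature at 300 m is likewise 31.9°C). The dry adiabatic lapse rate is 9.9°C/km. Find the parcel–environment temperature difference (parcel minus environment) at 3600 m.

Parcel:
  300 → 3600 m (dry, 9.9°C/km): ΔT = -9.9 × 3.3 = -32.67°C → T = -0.77°C
Environment:
  300 → 3600 m (environment, 7.7°C/km): ΔT = -7.7 × 3.3 = -25.41°C → T = 6.49°C
T_parcel − T_env = -0.77 − 6.49 = -7.26°C

-7.26°C (parcel cooler than environment)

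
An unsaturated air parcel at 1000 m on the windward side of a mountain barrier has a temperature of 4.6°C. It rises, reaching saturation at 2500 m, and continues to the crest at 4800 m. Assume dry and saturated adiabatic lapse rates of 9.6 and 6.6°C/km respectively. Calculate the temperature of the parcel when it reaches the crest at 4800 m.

1000 → 2500 m (dry, 9.6°C/km): ΔT = -9.6 × 1.5 = -14.4°C → T = -9.8°C
2500 → 4800 m (saturated, 6.6°C/km): ΔT = -6.6 × 2.3 = -15.18°C → T = -24.98°C

-24.98°C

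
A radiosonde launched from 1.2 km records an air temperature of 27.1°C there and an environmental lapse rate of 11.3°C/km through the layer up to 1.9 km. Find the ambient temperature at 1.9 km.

1200–1900 m, environmental: Δz = 0.7 km ⇒ ΔT = -7.91°C; T = 19.19°C

19.19°C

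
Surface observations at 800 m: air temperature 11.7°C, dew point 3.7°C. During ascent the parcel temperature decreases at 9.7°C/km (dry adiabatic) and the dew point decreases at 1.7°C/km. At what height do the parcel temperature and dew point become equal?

T and T_d converge at 9.7 − 1.7 = 8°C per km
Height above start = (11.7 − 3.7) / 8 = 1 km
LCL altitude = 800 m + 1000 m = 1800 m

1800 m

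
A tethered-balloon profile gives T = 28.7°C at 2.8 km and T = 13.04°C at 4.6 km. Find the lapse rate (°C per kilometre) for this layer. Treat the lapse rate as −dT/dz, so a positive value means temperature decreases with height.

Γ = −ΔT/Δz = (28.7 − 13.04) / (4600 − 2800) m
  = 15.66°C / 1.8 km = 8.7°C/km

8.7°C/km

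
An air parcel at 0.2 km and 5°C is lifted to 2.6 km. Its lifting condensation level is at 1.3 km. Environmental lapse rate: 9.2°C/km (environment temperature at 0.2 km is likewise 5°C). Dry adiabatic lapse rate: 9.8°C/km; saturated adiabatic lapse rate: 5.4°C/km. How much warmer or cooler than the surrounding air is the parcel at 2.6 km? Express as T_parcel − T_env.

Parcel:
  From 200 m to 1300 m (dry): cools by 9.8 × 1.1 = 10.78°C, giving -5.78°C.
  From 1300 m to 2600 m (saturated): cools by 5.4 × 1.3 = 7.02°C, giving -12.8°C.
Environment:
  From 200 m to 2600 m (environment): cools by 9.2 × 2.4 = 22.08°C, giving -17.08°C.
T_parcel − T_env = -12.8 − (-17.08) = +4.28°C

+4.28°C (parcel warmer than environment)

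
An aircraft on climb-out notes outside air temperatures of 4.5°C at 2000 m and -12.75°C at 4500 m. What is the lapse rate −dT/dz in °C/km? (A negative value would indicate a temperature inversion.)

6.9°C/km

Γ = −ΔT/Δz = (4.5 − (-12.75)) / (4500 − 2000) m
  = 17.25°C / 2.5 km = 6.9°C/km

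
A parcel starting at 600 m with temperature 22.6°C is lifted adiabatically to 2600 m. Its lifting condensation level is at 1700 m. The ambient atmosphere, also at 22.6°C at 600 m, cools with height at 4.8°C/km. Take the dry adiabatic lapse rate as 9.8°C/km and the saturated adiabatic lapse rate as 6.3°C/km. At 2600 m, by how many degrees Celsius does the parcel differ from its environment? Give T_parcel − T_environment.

-6.85°C (parcel cooler than environment)

Parcel:
  600 → 1700 m (dry, 9.8°C/km): ΔT = -9.8 × 1.1 = -10.78°C → T = 11.82°C
  1700 → 2600 m (saturated, 6.3°C/km): ΔT = -6.3 × 0.9 = -5.67°C → T = 6.15°C
Environment:
  600 → 2600 m (environment, 4.8°C/km): ΔT = -4.8 × 2 = -9.6°C → T = 13°C
T_parcel − T_env = 6.15 − 13 = -6.85°C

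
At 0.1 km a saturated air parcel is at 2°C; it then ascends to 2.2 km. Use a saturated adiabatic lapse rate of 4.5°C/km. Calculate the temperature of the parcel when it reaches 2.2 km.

-7.45°C

100 → 2200 m (saturated adiabatic, 4.5°C/km): ΔT = -4.5 × 2.1 = -9.45°C → T = -7.45°C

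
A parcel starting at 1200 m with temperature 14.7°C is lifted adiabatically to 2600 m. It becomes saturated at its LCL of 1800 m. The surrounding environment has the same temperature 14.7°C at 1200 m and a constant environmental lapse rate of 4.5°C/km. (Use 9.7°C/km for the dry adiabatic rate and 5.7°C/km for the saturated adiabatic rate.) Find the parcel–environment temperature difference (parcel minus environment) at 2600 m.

Parcel:
  From 1200 m to 1800 m (dry): cools by 9.7 × 0.6 = 5.82°C, giving 8.88°C.
  From 1800 m to 2600 m (saturated): cools by 5.7 × 0.8 = 4.56°C, giving 4.32°C.
Environment:
  From 1200 m to 2600 m (environment): cools by 4.5 × 1.4 = 6.3°C, giving 8.4°C.
T_parcel − T_env = 4.32 − 8.4 = -4.08°C

-4.08°C (parcel cooler than environment)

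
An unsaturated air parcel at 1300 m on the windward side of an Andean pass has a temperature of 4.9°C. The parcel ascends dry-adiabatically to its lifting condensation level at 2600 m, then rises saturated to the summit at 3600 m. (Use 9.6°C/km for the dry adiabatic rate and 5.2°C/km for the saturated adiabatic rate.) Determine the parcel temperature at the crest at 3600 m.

-12.78°C

1300 → 2600 m (dry, 9.6°C/km): ΔT = -9.6 × 1.3 = -12.48°C → T = -7.58°C
2600 → 3600 m (saturated, 5.2°C/km): ΔT = -5.2 × 1 = -5.2°C → T = -12.78°C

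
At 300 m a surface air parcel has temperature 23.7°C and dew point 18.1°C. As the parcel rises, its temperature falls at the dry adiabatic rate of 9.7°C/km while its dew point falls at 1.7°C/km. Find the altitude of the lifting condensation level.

T and T_d converge at 9.7 − 1.7 = 8°C per km
Height above start = (23.7 − 18.1) / 8 = 0.7 km
LCL altitude = 300 m + 700 m = 1000 m

1000 m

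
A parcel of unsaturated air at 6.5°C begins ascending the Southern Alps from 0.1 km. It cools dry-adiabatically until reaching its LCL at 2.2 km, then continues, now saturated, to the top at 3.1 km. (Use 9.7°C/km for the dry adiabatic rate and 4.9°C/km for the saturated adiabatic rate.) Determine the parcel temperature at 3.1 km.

-18.28°C

100 → 2200 m (dry, 9.7°C/km): ΔT = -9.7 × 2.1 = -20.37°C → T = -13.87°C
2200 → 3100 m (saturated, 4.9°C/km): ΔT = -4.9 × 0.9 = -4.41°C → T = -18.28°C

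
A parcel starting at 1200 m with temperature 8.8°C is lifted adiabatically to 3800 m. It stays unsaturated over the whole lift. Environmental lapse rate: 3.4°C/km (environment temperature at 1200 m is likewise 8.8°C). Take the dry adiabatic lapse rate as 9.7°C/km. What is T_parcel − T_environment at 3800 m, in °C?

-16.38°C (parcel cooler than environment)

Parcel:
  1200–3800 m, dry: Δz = 2.6 km ⇒ ΔT = -25.22°C; T = -16.42°C
Environment:
  1200–3800 m, environment: Δz = 2.6 km ⇒ ΔT = -8.84°C; T = -0.04°C
T_parcel − T_env = -16.42 − (-0.04) = -16.38°C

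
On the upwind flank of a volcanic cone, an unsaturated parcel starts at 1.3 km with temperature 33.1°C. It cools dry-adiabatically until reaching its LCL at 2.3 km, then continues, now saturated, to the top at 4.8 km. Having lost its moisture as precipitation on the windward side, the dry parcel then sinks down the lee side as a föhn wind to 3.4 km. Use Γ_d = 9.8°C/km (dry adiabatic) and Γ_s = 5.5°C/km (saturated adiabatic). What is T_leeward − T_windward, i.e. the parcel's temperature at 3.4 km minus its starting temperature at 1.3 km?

1300–2300 m, dry: Δz = 1 km ⇒ ΔT = -9.8°C; T = 23.3°C
2300–4800 m, saturated: Δz = 2.5 km ⇒ ΔT = -13.75°C; T = 9.55°C
4800–3400 m, dry descent: Δz = 1.4 km ⇒ ΔT = +13.72°C; T = 23.27°C
Net change vs windward start: 23.27 − 33.1 = -9.83°C

-9.83°C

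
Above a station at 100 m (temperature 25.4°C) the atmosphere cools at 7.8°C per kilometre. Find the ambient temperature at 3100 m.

2°C

100 → 3100 m (environmental, 7.8°C/km): ΔT = -7.8 × 3 = -23.4°C → T = 2°C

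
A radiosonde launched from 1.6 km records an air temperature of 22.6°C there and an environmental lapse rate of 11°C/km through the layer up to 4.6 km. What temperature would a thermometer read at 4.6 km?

Environmental to 4600 m: -11 × 3 km = -33°C, so T = -10.4°C.

-10.4°C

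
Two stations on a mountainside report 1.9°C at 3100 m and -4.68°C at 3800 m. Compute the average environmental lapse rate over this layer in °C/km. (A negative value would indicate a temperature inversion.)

Γ = −ΔT/Δz = (1.9 − (-4.68)) / (3800 − 3100) m
  = 6.58°C / 0.7 km = 9.4°C/km

9.4°C/km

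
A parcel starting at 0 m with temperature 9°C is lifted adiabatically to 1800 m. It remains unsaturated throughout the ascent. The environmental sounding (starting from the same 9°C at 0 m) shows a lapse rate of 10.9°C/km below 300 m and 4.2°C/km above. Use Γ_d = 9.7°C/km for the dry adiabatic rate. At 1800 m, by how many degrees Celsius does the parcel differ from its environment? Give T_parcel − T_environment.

-7.89°C (parcel cooler than environment)

Parcel:
  From 0 m to 1800 m (dry): cools by 9.7 × 1.8 = 17.46°C, giving -8.46°C.
Environment:
  From 0 m to 300 m (environment, lower layer): cools by 10.9 × 0.3 = 3.27°C, giving 5.73°C.
  From 300 m to 1800 m (environment, upper layer): cools by 4.2 × 1.5 = 6.3°C, giving -0.57°C.
T_parcel − T_env = -8.46 − (-0.57) = -7.89°C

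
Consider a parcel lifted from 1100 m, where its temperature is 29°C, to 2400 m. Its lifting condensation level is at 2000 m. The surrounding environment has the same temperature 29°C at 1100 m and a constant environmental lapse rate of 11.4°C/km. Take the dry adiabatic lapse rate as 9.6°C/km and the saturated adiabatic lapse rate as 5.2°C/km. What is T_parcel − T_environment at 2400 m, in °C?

+4.1°C (parcel warmer than environment)

Parcel:
  From 1100 m to 2000 m (dry): cools by 9.6 × 0.9 = 8.64°C, giving 20.36°C.
  From 2000 m to 2400 m (saturated): cools by 5.2 × 0.4 = 2.08°C, giving 18.28°C.
Environment:
  From 1100 m to 2400 m (environment): cools by 11.4 × 1.3 = 14.82°C, giving 14.18°C.
T_parcel − T_env = 18.28 − 14.18 = +4.1°C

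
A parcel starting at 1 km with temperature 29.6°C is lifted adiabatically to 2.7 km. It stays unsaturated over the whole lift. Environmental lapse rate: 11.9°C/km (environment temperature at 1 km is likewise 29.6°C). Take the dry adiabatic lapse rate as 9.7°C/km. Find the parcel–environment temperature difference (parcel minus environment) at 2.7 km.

+3.74°C (parcel warmer than environment)

Parcel:
  From 1000 m to 2700 m (dry): cools by 9.7 × 1.7 = 16.49°C, giving 13.11°C.
Environment:
  From 1000 m to 2700 m (environment): cools by 11.9 × 1.7 = 20.23°C, giving 9.37°C.
T_parcel − T_env = 13.11 − 9.37 = +3.74°C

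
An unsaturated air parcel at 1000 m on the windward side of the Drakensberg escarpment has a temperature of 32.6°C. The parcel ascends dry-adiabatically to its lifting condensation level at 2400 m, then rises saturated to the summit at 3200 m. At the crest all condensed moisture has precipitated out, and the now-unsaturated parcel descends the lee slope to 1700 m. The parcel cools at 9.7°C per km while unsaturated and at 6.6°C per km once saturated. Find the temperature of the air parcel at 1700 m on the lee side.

28.29°C

1000 → 2400 m (dry, 9.7°C/km): ΔT = -9.7 × 1.4 = -13.58°C → T = 19.02°C
2400 → 3200 m (saturated, 6.6°C/km): ΔT = -6.6 × 0.8 = -5.28°C → T = 13.74°C
3200 → 1700 m (dry descent, 9.7°C/km): ΔT = +9.7 × 1.5 = +14.55°C → T = 28.29°C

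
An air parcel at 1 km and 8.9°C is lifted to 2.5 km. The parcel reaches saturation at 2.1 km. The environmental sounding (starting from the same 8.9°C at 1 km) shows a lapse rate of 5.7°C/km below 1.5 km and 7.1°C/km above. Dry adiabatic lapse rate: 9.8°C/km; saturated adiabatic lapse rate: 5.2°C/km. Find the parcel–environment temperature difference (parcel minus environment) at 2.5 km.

Parcel:
  1000–2100 m, dry: Δz = 1.1 km ⇒ ΔT = -10.78°C; T = -1.88°C
  2100–2500 m, saturated: Δz = 0.4 km ⇒ ΔT = -2.08°C; T = -3.96°C
Environment:
  1000–1500 m, environment, lower layer: Δz = 0.5 km ⇒ ΔT = -2.85°C; T = 6.05°C
  1500–2500 m, environment, upper layer: Δz = 1 km ⇒ ΔT = -7.1°C; T = -1.05°C
T_parcel − T_env = -3.96 − (-1.05) = -2.91°C

-2.91°C (parcel cooler than environment)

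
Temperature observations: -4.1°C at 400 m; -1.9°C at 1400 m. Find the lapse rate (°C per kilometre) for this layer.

Γ = −ΔT/Δz = (-4.1 − (-1.9)) / (1400 − 400) m
  = -2.2°C / 1 km = -2.2°C/km

-2.2°C/km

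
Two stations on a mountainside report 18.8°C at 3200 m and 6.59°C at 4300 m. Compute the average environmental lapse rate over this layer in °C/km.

Γ = −ΔT/Δz = (18.8 − 6.59) / (4300 − 3200) m
  = 12.21°C / 1.1 km = 11.1°C/km

11.1°C/km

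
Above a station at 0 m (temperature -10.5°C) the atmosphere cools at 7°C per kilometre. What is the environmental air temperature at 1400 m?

From 0 m to 1400 m (environmental): cools by 7 × 1.4 = 9.8°C, giving -20.3°C.

-20.3°C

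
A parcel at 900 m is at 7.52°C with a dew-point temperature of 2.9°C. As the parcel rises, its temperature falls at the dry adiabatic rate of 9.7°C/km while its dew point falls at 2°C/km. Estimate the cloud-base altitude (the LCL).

T and T_d converge at 9.7 − 2 = 7.7°C per km
Height above start = (7.52 − 2.9) / 7.7 = 0.6 km
LCL altitude = 900 m + 600 m = 1500 m

1500 m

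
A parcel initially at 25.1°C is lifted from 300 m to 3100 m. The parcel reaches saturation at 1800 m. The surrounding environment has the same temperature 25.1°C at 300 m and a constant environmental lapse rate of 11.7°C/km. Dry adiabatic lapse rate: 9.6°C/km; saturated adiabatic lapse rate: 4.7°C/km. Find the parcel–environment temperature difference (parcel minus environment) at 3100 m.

+12.25°C (parcel warmer than environment)

Parcel:
  Dry to 1800 m: -9.6 × 1.5 km = -14.4°C, so T = 10.7°C.
  Saturated to 3100 m: -4.7 × 1.3 km = -6.11°C, so T = 4.59°C.
Environment:
  Environment to 3100 m: -11.7 × 2.8 km = -32.76°C, so T = -7.66°C.
T_parcel − T_env = 4.59 − (-7.66) = +12.25°C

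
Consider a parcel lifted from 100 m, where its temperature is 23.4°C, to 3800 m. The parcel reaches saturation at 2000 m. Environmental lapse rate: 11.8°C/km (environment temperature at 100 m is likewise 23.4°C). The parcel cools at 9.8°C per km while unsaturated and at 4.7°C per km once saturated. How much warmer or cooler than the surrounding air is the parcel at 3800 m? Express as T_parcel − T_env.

+16.58°C (parcel warmer than environment)

Parcel:
  Dry to 2000 m: -9.8 × 1.9 km = -18.62°C, so T = 4.78°C.
  Saturated to 3800 m: -4.7 × 1.8 km = -8.46°C, so T = -3.68°C.
Environment:
  Environment to 3800 m: -11.8 × 3.7 km = -43.66°C, so T = -20.26°C.
T_parcel − T_env = -3.68 − (-20.26) = +16.58°C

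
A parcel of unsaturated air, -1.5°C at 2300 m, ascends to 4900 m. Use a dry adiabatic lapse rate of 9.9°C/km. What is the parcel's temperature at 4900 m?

-27.24°C

2300–4900 m, dry adiabatic: Δz = 2.6 km ⇒ ΔT = -25.74°C; T = -27.24°C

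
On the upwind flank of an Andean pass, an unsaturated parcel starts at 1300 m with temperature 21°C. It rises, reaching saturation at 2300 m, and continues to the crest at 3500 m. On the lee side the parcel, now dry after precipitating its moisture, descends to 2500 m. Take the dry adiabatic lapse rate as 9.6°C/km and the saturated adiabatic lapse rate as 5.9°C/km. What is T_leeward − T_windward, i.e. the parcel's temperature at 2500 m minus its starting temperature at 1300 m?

-7.08°C

From 1300 m to 2300 m (dry): cools by 9.6 × 1 = 9.6°C, giving 11.4°C.
From 2300 m to 3500 m (saturated): cools by 5.9 × 1.2 = 7.08°C, giving 4.32°C.
From 3500 m to 2500 m (dry descent): warms by 9.6 × 1 = 9.6°C, giving 13.92°C.
Net change vs windward start: 13.92 − 21 = -7.08°C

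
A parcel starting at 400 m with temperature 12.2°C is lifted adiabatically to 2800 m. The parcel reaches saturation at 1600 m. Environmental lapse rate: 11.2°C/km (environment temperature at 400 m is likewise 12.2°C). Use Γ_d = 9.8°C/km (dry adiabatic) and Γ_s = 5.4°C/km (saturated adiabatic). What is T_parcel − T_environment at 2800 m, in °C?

Parcel:
  400 → 1600 m (dry, 9.8°C/km): ΔT = -9.8 × 1.2 = -11.76°C → T = 0.44°C
  1600 → 2800 m (saturated, 5.4°C/km): ΔT = -5.4 × 1.2 = -6.48°C → T = -6.04°C
Environment:
  400 → 2800 m (environment, 11.2°C/km): ΔT = -11.2 × 2.4 = -26.88°C → T = -14.68°C
T_parcel − T_env = -6.04 − (-14.68) = +8.64°C

+8.64°C (parcel warmer than environment)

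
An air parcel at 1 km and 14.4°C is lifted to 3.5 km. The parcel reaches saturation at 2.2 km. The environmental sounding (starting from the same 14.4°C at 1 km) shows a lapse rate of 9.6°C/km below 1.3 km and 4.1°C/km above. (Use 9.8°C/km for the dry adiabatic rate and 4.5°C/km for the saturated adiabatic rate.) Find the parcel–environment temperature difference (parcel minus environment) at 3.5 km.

Parcel:
  From 1000 m to 2200 m (dry): cools by 9.8 × 1.2 = 11.76°C, giving 2.64°C.
  From 2200 m to 3500 m (saturated): cools by 4.5 × 1.3 = 5.85°C, giving -3.21°C.
Environment:
  From 1000 m to 1300 m (environment, lower layer): cools by 9.6 × 0.3 = 2.88°C, giving 11.52°C.
  From 1300 m to 3500 m (environment, upper layer): cools by 4.1 × 2.2 = 9.02°C, giving 2.5°C.
T_parcel − T_env = -3.21 − 2.5 = -5.71°C

-5.71°C (parcel cooler than environment)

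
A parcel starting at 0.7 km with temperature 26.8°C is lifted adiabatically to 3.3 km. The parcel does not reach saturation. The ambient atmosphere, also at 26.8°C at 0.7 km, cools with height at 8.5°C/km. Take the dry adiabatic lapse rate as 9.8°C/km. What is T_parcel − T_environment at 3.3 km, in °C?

-3.38°C (parcel cooler than environment)

Parcel:
  700 → 3300 m (dry, 9.8°C/km): ΔT = -9.8 × 2.6 = -25.48°C → T = 1.32°C
Environment:
  700 → 3300 m (environment, 8.5°C/km): ΔT = -8.5 × 2.6 = -22.1°C → T = 4.7°C
T_parcel − T_env = 1.32 − 4.7 = -3.38°C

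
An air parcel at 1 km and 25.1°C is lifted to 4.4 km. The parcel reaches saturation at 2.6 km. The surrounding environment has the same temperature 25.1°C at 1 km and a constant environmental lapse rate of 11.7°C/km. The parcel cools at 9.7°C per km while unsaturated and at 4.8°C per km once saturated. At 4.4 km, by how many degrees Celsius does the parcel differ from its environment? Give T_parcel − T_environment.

+15.62°C (parcel warmer than environment)

Parcel:
  From 1000 m to 2600 m (dry): cools by 9.7 × 1.6 = 15.52°C, giving 9.58°C.
  From 2600 m to 4400 m (saturated): cools by 4.8 × 1.8 = 8.64°C, giving 0.94°C.
Environment:
  From 1000 m to 4400 m (environment): cools by 11.7 × 3.4 = 39.78°C, giving -14.68°C.
T_parcel − T_env = 0.94 − (-14.68) = +15.62°C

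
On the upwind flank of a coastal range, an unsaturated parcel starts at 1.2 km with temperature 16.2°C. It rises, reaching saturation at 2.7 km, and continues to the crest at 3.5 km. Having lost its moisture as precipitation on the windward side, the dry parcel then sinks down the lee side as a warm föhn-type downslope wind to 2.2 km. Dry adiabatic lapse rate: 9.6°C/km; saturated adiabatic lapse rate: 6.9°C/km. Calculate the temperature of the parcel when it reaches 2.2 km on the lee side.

From 1200 m to 2700 m (dry): cools by 9.6 × 1.5 = 14.4°C, giving 1.8°C.
From 2700 m to 3500 m (saturated): cools by 6.9 × 0.8 = 5.52°C, giving -3.72°C.
From 3500 m to 2200 m (dry descent): warms by 9.6 × 1.3 = 12.48°C, giving 8.76°C.

8.76°C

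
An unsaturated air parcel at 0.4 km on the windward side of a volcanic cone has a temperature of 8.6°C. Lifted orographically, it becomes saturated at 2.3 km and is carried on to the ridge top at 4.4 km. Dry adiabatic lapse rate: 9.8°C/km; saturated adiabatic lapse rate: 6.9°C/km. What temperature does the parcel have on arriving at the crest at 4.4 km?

From 400 m to 2300 m (dry): cools by 9.8 × 1.9 = 18.62°C, giving -10.02°C.
From 2300 m to 4400 m (saturated): cools by 6.9 × 2.1 = 14.49°C, giving -24.51°C.

-24.51°C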